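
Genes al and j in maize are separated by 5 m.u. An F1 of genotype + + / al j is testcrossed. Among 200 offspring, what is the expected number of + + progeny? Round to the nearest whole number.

95

A map distance of 5 m.u. corresponds to a recombination frequency of 0.050.
The F1 is + + / al j, so + + is a parental gamete class with expected frequency (1 − r)/2 = 0.950/2 = 0.4750.
Expected number = 0.4750 × 200 = 95.00 ≈ 95.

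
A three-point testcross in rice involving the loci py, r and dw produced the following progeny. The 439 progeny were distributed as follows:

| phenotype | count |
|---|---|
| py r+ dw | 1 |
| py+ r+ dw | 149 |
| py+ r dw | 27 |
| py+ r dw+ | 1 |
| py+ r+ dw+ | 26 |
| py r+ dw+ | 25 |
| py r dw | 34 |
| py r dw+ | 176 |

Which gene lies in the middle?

The two most frequent reciprocal classes, py+ r+ dw and py r dw+, are the parental types, so the F1 was py+ r+ dw / py r dw+.
The two rarest classes, py r+ dw and py+ r dw+, are the double crossovers. Comparing them with the parentals, only the py allele has switched, so py is the middle locus and the order is dw – py – r.

py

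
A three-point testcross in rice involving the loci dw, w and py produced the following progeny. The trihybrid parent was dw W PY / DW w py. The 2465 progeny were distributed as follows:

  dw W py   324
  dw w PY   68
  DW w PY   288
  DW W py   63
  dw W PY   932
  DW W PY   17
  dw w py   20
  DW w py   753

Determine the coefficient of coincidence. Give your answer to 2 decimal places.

The two rarest classes, DW W PY and dw w py, are the double crossovers. Comparing them with the parentals, only the dw allele has switched, so dw is the middle locus and the order is py – dw – w.
py–dw: (612 + 37)/2465 = 0.2633; dw–w: (131 + 37)/2465 = 0.0682.
Expected DCO frequency = 0.2633 × 0.0682 ≈ 0.01796; observed = 37/2465 ≈ 0.01501.
Coefficient of coincidence = 0.01501/0.01796 ≈ 0.84.

0.84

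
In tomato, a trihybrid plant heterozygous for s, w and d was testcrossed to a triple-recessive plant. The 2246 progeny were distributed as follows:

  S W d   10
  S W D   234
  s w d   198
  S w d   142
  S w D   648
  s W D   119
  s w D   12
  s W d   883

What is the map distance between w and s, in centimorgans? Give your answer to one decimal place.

The two most frequent reciprocal classes, S w D and s W d, are the parental types, so the F1 was S w D / s W d.
The two rarest classes, s w D and S W d, are the double crossovers. Comparing them with the parentals, only the s allele has switched, so s is the middle locus and the order is w – s – d.
Crossovers in the w–s interval produce the single-crossover classes S W D and s w d (234 + 198 = 432) plus the double crossovers (22).
RF(w–s) = (432 + 22) / 2246 = 454/2246 = 0.2021 → 20.2 centimorgans.

20.2 centimorgans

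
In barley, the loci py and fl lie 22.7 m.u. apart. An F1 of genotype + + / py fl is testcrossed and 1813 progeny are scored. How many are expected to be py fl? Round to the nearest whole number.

A map distance of 22.7 m.u. corresponds to a recombination frequency of 0.227.
The F1 is + + / py fl, so py fl is a parental gamete class with expected frequency (1 − r)/2 = 0.773/2 = 0.3865.
Expected number = 0.3865 × 1813 = 700.72 ≈ 701.

701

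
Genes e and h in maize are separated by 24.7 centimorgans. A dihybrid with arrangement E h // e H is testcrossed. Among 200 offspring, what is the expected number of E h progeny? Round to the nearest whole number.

A map distance of 24.7 centimorgans corresponds to a recombination frequency of 0.247.
The F1 is E h / e H, so E h is a parental gamete class with expected frequency (1 − r)/2 = 0.753/2 = 0.3765.
Expected number = 0.3765 × 200 = 75.30 ≈ 75.

75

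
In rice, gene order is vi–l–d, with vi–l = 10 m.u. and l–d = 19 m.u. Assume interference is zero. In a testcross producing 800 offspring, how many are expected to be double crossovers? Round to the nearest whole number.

15

Map distances give recombination frequencies of 0.100 and 0.190 for the two intervals.
With no interference, expected double-crossover frequency = 0.100 × 0.190 = 0.01900.
Expected number = 0.01900 × 800 = 15.20 ≈ 15.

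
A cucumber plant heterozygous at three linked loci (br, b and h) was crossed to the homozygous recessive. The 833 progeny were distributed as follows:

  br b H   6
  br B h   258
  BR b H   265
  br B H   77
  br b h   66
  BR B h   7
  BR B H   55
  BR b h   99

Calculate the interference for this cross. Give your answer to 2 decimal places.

The two most frequent reciprocal classes, br B h and BR b H, are the parental types, so the F1 was br B h / BR b H.
The two rarest classes, BR B h and br b H, are the double crossovers. Comparing them with the parentals, only the br allele has switched, so br is the middle locus and the order is h – br – b.
h–br: (176 + 13)/833 = 0.2269; br–b: (121 + 13)/833 = 0.1609.
Expected DCO frequency = 0.2269 × 0.1609 ≈ 0.03651; observed = 13/833 ≈ 0.01561.
Coefficient of coincidence = 0.01561/0.03651 ≈ 0.43; interference = 1 − 0.43 = 0.57.

0.57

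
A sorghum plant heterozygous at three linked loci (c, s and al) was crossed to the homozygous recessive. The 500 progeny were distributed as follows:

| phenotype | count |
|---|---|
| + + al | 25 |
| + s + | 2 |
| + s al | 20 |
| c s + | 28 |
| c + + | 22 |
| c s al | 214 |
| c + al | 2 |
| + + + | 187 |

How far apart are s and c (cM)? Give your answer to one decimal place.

9.2 cM

The two most frequent reciprocal classes, c s al and + + +, are the parental types, so the F1 was c s al / + + +.
The two rarest classes, c + al and + s +, are the double crossovers. Comparing them with the parentals, only the s allele has switched, so s is the middle locus and the order is al – s – c.
Crossovers in the s–c interval produce the single-crossover classes + s al and c + + (20 + 22 = 42) plus the double crossovers (4).
RF(s–c) = (42 + 4) / 500 = 46/500 = 0.0920 → 9.2 cM.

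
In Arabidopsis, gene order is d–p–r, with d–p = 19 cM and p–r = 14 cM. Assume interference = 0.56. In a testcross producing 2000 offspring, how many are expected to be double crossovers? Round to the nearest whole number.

Map distances give recombination frequencies of 0.190 and 0.140 for the two intervals.
With interference 0.56 (so coincidence = 0.44), expected double-crossover frequency = 0.190 × 0.140 × 0.44 = 0.01170.
Expected number = 0.01170 × 2000 = 23.41 ≈ 23.

23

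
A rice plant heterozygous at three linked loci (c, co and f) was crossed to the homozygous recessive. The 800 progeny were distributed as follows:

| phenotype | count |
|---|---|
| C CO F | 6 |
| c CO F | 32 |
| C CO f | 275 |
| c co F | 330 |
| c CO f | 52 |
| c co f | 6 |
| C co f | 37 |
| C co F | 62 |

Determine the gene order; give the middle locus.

The two most frequent reciprocal classes, C CO f and c co F, are the parental types, so the F1 was C CO f / c co F.
The two rarest classes, C CO F and c co f, are the double crossovers. Comparing them with the parentals, only the f allele has switched, so f is the middle locus and the order is co – f – c.

f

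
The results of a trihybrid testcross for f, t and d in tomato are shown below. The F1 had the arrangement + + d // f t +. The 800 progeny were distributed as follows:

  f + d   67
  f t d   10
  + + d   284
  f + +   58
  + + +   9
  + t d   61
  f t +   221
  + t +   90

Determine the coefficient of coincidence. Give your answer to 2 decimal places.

0.63

The two rarest classes, + + + and f t d, are the double crossovers. Comparing them with the parentals, only the d allele has switched, so d is the middle locus and the order is f – d – t.
f–d: (157 + 19)/800 = 0.2200; d–t: (119 + 19)/800 = 0.1725.
Expected DCO frequency = 0.2200 × 0.1725 ≈ 0.03795; observed = 19/800 ≈ 0.02375.
Coefficient of coincidence = 0.02375/0.03795 ≈ 0.63.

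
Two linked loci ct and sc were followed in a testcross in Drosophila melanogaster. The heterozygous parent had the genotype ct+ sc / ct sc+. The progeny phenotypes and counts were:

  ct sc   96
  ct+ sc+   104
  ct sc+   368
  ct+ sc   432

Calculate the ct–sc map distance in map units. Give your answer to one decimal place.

The recombinant classes are ct+ sc+ and ct sc: 104 + 96 = 200.
Recombination frequency = 200/1000 = 0.2000 ≈ 20.0%, i.e. 20.0 map units.

20.0 map units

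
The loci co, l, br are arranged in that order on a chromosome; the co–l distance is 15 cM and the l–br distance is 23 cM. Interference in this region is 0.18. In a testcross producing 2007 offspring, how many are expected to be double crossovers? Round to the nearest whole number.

57

Map distances give recombination frequencies of 0.150 and 0.230 for the two intervals.
With interference 0.18 (so coincidence = 0.82), expected double-crossover frequency = 0.150 × 0.230 × 0.82 = 0.02829.
Expected number = 0.02829 × 2007 = 56.78 ≈ 57.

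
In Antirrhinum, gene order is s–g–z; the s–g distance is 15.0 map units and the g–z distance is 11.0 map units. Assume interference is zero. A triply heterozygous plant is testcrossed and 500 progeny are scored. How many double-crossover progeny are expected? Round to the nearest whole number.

Map distances give recombination frequencies of 0.150 and 0.110 for the two intervals.
With no interference, expected double-crossover frequency = 0.150 × 0.110 = 0.01650.
Expected number = 0.01650 × 500 = 8.25 ≈ 8.

8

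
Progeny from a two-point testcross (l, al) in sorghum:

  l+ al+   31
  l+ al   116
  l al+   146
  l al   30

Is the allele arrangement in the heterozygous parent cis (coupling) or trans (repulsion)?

trans

The two most frequent classes are l+ al (116) and l al+ (146); these are the parental (non-recombinant) types.
So the F1 carried l+ al on one chromosome and l al+ on the other — the recessive alleles are on opposite chromosomes (trans / repulsion).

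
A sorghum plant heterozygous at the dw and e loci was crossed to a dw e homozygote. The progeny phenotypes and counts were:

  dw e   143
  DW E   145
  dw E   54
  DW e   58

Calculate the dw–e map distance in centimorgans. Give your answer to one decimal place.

The two most frequent classes, DW E (145) and dw e (143), are the parental types, so the F1 was DW E / dw e.
The recombinant classes are DW e and dw E: 58 + 54 = 112.
Recombination frequency = 112/400 = 0.2800 ≈ 28.0%, i.e. 28.0 centimorgans.

28.0 centimorgans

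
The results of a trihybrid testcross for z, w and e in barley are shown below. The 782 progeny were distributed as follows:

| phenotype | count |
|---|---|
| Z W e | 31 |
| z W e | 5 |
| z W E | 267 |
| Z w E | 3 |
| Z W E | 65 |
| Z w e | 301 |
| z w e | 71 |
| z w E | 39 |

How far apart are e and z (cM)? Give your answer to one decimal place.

The two most frequent reciprocal classes, Z w e and z W E, are the parental types, so the F1 was Z w e / z W E.
The two rarest classes, Z w E and z W e, are the double crossovers. Comparing them with the parentals, only the e allele has switched, so e is the middle locus and the order is w – e – z.
Crossovers in the e–z interval produce the single-crossover classes z w e and Z W E (71 + 65 = 136) plus the double crossovers (8).
RF(e–z) = (136 + 8) / 782 = 144/782 = 0.1841 → 18.4 cM.

18.4 cM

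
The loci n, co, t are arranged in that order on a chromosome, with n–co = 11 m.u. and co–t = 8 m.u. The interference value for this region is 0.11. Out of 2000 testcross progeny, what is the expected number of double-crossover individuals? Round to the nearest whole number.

Map distances give recombination frequencies of 0.110 and 0.080 for the two intervals.
With interference 0.11 (so coincidence = 0.89), expected double-crossover frequency = 0.110 × 0.080 × 0.89 = 0.00783.
Expected number = 0.00783 × 2000 = 15.66 ≈ 16.

16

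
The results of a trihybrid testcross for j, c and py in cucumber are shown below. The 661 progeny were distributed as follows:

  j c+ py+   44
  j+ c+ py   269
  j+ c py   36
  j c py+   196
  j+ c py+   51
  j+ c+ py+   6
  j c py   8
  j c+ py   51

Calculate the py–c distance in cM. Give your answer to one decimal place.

14.2 cM

The two most frequent reciprocal classes, j c py+ and j+ c+ py, are the parental types, so the F1 was j c py+ / j+ c+ py.
The two rarest classes, j c py and j+ c+ py+, are the double crossovers. Comparing them with the parentals, only the py allele has switched, so py is the middle locus and the order is c – py – j.
Crossovers in the c–py interval produce the single-crossover classes j c+ py+ and j+ c py (44 + 36 = 80) plus the double crossovers (14).
RF(c–py) = (80 + 14) / 661 = 94/661 = 0.1422 → 14.2 cM.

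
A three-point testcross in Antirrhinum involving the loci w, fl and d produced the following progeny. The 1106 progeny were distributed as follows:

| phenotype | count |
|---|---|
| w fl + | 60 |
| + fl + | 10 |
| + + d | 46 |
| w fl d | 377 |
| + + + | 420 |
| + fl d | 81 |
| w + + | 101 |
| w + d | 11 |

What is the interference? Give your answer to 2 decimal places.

0.10

The two most frequent reciprocal classes, w fl d and + + +, are the parental types, so the F1 was w fl d / + + +.
The two rarest classes, w + d and + fl +, are the double crossovers. Comparing them with the parentals, only the fl allele has switched, so fl is the middle locus and the order is d – fl – w.
d–fl: (106 + 21)/1106 = 0.1148; fl–w: (182 + 21)/1106 = 0.1835.
Expected DCO frequency = 0.1148 × 0.1835 ≈ 0.02107; observed = 21/1106 ≈ 0.01899.
Coefficient of coincidence = 0.01899/0.02107 ≈ 0.90; interference = 1 − 0.90 = 0.10.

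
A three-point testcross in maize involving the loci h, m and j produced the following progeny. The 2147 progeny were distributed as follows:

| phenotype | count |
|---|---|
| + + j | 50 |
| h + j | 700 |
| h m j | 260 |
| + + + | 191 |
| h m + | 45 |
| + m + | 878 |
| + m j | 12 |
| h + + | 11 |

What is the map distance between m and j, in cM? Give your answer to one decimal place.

The two most frequent reciprocal classes, h + j and + m +, are the parental types, so the F1 was h + j / + m +.
The two rarest classes, h + + and + m j, are the double crossovers. Comparing them with the parentals, only the j allele has switched, so j is the middle locus and the order is h – j – m.
Crossovers in the j–m interval produce the single-crossover classes h m j and + + + (260 + 191 = 451) plus the double crossovers (23).
RF(j–m) = (451 + 23) / 2147 = 474/2147 = 0.2208 → 22.1 cM.

22.1 cM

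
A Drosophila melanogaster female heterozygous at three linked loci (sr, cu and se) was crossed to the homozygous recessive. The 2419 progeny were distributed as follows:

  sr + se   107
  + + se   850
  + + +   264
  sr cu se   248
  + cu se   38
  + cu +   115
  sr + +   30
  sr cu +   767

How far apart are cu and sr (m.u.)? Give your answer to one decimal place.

12.0 m.u.

The two most frequent reciprocal classes, + + se and sr cu +, are the parental types, so the F1 was + + se / sr cu +.
The two rarest classes, + cu se and sr + +, are the double crossovers. Comparing them with the parentals, only the cu allele has switched, so cu is the middle locus and the order is sr – cu – se.
Crossovers in the sr–cu interval produce the single-crossover classes sr + se and + cu + (107 + 115 = 222) plus the double crossovers (68).
RF(sr–cu) = (222 + 68) / 2419 = 290/2419 = 0.1199 → 12.0 m.u.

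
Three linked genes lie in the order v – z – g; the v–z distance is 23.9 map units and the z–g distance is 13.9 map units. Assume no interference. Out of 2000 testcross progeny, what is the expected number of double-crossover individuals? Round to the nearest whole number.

Map distances give recombination frequencies of 0.239 and 0.139 for the two intervals.
With no interference, expected double-crossover frequency = 0.239 × 0.139 = 0.03322.
Expected number = 0.03322 × 2000 = 66.44 ≈ 66.

66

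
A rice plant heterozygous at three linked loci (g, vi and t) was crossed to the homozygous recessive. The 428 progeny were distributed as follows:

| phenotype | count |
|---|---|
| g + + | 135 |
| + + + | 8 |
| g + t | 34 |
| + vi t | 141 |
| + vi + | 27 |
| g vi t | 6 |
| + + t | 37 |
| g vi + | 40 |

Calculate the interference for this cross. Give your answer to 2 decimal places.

0.12

The two most frequent reciprocal classes, g + + and + vi t, are the parental types, so the F1 was g + + / + vi t.
The two rarest classes, + + + and g vi t, are the double crossovers. Comparing them with the parentals, only the g allele has switched, so g is the middle locus and the order is t – g – vi.
t–g: (61 + 14)/428 = 0.1752; g–vi: (77 + 14)/428 = 0.2126.
Expected DCO frequency = 0.1752 × 0.2126 ≈ 0.03725; observed = 14/428 ≈ 0.03271.
Coefficient of coincidence = 0.03271/0.03725 ≈ 0.88; interference = 1 − 0.88 = 0.12.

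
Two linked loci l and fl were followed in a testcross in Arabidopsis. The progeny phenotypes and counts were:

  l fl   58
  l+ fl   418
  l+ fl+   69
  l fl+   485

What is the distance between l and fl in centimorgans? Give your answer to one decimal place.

12.3 centimorgans

The two most frequent classes, l+ fl (418) and l fl+ (485), are the parental types, so the F1 was l+ fl / l fl+.
The recombinant classes are l+ fl+ and l fl: 69 + 58 = 127.
Recombination frequency = 127/1030 = 0.1233 ≈ 12.3%, i.e. 12.3 centimorgans.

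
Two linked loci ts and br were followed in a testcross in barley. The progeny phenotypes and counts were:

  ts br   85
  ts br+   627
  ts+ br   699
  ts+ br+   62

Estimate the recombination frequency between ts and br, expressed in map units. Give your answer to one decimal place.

10.0 map units

The two most frequent classes, ts+ br (699) and ts br+ (627), are the parental types, so the F1 was ts+ br / ts br+.
The recombinant classes are ts+ br+ and ts br: 62 + 85 = 147.
Recombination frequency = 147/1473 = 0.0998 ≈ 10.0%, i.e. 10.0 map units.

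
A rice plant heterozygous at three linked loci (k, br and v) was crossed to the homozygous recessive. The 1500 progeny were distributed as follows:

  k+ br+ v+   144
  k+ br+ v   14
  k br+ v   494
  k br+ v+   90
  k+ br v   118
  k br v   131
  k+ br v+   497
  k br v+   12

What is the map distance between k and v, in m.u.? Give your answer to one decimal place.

15.6 m.u.

The two most frequent reciprocal classes, k+ br v+ and k br+ v, are the parental types, so the F1 was k+ br v+ / k br+ v.
The two rarest classes, k br v+ and k+ br+ v, are the double crossovers. Comparing them with the parentals, only the k allele has switched, so k is the middle locus and the order is br – k – v.
Crossovers in the k–v interval produce the single-crossover classes k+ br v and k br+ v+ (118 + 90 = 208) plus the double crossovers (26).
RF(k–v) = (208 + 26) / 1500 = 234/1500 = 0.1560 → 15.6 m.u.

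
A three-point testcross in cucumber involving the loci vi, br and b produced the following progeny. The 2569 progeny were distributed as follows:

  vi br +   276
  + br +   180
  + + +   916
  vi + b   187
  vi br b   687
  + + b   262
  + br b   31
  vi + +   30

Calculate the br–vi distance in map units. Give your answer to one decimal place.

The two most frequent reciprocal classes, + + + and vi br b, are the parental types, so the F1 was + + + / vi br b.
The two rarest classes, vi + + and + br b, are the double crossovers. Comparing them with the parentals, only the vi allele has switched, so vi is the middle locus and the order is br – vi – b.
Crossovers in the br–vi interval produce the single-crossover classes + br + and vi + b (180 + 187 = 367) plus the double crossovers (61).
RF(br–vi) = (367 + 61) / 2569 = 428/2569 = 0.1666 → 16.7 map units.

16.7 map units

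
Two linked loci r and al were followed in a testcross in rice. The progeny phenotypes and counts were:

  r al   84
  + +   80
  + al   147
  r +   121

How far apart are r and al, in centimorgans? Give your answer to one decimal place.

The two most frequent classes, + al (147) and r + (121), are the parental types, so the F1 was + al / r +.
The recombinant classes are + + and r al: 80 + 84 = 164.
Recombination frequency = 164/432 = 0.3796 ≈ 38.0%, i.e. 38.0 centimorgans.

38.0 centimorgans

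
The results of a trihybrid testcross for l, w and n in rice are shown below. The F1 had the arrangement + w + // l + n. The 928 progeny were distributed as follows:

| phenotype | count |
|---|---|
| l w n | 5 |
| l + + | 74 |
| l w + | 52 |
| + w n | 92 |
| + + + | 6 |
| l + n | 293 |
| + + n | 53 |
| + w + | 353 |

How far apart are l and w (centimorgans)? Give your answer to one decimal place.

The two rarest classes, + + + and l w n, are the double crossovers. Comparing them with the parentals, only the w allele has switched, so w is the middle locus and the order is l – w – n.
Crossovers in the l–w interval produce the single-crossover classes l w + and + + n (52 + 53 = 105) plus the double crossovers (11).
RF(l–w) = (105 + 11) / 928 = 116/928 = 0.1250 → 12.5 centimorgans.

12.5 centimorgans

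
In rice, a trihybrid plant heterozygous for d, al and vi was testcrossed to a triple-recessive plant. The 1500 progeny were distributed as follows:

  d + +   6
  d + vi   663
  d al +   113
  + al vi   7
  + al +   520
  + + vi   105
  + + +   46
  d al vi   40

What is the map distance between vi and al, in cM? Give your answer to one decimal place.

6.6 cM

The two most frequent reciprocal classes, + al + and d + vi, are the parental types, so the F1 was + al + / d + vi.
The two rarest classes, + al vi and d + +, are the double crossovers. Comparing them with the parentals, only the vi allele has switched, so vi is the middle locus and the order is al – vi – d.
Crossovers in the al–vi interval produce the single-crossover classes + + + and d al vi (46 + 40 = 86) plus the double crossovers (13).
RF(al–vi) = (86 + 13) / 1500 = 99/1500 = 0.0660 → 6.6 cM.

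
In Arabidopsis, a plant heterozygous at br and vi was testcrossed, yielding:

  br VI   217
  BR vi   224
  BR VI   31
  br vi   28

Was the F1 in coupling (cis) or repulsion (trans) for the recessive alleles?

The two most frequent classes are BR vi (224) and br VI (217); these are the parental (non-recombinant) types.
So the F1 carried BR vi on one chromosome and br VI on the other — the recessive alleles are on opposite chromosomes (trans / repulsion).

trans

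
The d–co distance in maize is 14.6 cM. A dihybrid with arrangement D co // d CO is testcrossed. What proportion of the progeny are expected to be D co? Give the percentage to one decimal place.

A map distance of 14.6 cM corresponds to a recombination frequency of 0.146.
The F1 is D co / d CO, so D co is a parental gamete class with expected frequency (1 − r)/2 = 0.854/2 = 0.4270.
That is 0.4270 = 42.7% of the progeny.

42.7%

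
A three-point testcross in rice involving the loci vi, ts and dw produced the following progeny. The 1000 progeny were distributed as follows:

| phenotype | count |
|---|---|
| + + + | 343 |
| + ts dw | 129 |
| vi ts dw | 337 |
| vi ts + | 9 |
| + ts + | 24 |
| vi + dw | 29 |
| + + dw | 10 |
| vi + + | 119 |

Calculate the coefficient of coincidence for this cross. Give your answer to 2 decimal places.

The two most frequent reciprocal classes, + + + and vi ts dw, are the parental types, so the F1 was + + + / vi ts dw.
The two rarest classes, + + dw and vi ts +, are the double crossovers. Comparing them with the parentals, only the dw allele has switched, so dw is the middle locus and the order is ts – dw – vi.
ts–dw: (53 + 19)/1000 = 0.0720; dw–vi: (248 + 19)/1000 = 0.2670.
Expected DCO frequency = 0.0720 × 0.2670 ≈ 0.01922; observed = 19/1000 ≈ 0.01900.
Coefficient of coincidence = 0.01900/0.01922 ≈ 0.99.

0.99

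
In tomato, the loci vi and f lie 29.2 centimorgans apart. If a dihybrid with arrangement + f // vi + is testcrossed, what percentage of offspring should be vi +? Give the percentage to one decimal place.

A map distance of 29.2 centimorgans corresponds to a recombination frequency of 0.292.
The F1 is + f / vi +, so vi + is a parental gamete class with expected frequency (1 − r)/2 = 0.708/2 = 0.3540.
That is 0.3540 = 35.4% of the progeny.

35.4%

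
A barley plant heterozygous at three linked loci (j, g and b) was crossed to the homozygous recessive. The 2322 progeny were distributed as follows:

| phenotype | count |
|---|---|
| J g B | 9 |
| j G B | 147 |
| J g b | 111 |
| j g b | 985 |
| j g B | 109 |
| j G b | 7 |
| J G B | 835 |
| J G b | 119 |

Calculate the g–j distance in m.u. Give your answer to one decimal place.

The two most frequent reciprocal classes, J G B and j g b, are the parental types, so the F1 was J G B / j g b.
The two rarest classes, J g B and j G b, are the double crossovers. Comparing them with the parentals, only the g allele has switched, so g is the middle locus and the order is b – g – j.
Crossovers in the g–j interval produce the single-crossover classes j G B and J g b (147 + 111 = 258) plus the double crossovers (16).
RF(g–j) = (258 + 16) / 2322 = 274/2322 = 0.1180 → 11.8 m.u.

11.8 m.u.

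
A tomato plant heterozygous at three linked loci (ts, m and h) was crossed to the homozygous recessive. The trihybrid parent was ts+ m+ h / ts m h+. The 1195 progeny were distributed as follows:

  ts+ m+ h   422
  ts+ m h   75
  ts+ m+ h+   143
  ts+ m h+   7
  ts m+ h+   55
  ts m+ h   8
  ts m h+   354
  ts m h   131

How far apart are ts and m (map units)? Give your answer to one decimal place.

The two rarest classes, ts m+ h and ts+ m h+, are the double crossovers. Comparing them with the parentals, only the ts allele has switched, so ts is the middle locus and the order is h – ts – m.
Crossovers in the ts–m interval produce the single-crossover classes ts+ m h and ts m+ h+ (75 + 55 = 130) plus the double crossovers (15).
RF(ts–m) = (130 + 15) / 1195 = 145/1195 = 0.1213 → 12.1 map units.

12.1 map units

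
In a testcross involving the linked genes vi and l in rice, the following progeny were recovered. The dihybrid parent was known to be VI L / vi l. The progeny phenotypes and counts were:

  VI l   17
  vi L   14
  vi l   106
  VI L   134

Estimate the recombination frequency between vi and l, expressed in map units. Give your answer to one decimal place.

The recombinant classes are VI l and vi L: 17 + 14 = 31.
Recombination frequency = 31/271 = 0.1144 ≈ 11.4%, i.e. 11.4 map units.

11.4 map units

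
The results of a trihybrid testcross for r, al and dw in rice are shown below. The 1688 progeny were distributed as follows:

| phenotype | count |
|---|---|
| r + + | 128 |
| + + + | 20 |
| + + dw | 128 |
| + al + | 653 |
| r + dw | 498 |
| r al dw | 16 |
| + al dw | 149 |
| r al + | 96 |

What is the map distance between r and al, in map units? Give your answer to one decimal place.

The two most frequent reciprocal classes, r + dw and + al +, are the parental types, so the F1 was r + dw / + al +.
The two rarest classes, r al dw and + + +, are the double crossovers. Comparing them with the parentals, only the al allele has switched, so al is the middle locus and the order is dw – al – r.
Crossovers in the al–r interval produce the single-crossover classes + + dw and r al + (128 + 96 = 224) plus the double crossovers (36).
RF(al–r) = (224 + 36) / 1688 = 260/1688 = 0.1540 → 15.4 map units.

15.4 map units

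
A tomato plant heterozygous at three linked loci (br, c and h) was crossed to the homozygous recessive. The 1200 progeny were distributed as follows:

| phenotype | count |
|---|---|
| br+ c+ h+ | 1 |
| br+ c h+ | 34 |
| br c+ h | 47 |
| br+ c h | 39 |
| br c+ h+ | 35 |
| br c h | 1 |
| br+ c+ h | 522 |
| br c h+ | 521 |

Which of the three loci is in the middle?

The two most frequent reciprocal classes, br c h+ and br+ c+ h, are the parental types, so the F1 was br c h+ / br+ c+ h.
The two rarest classes, br c h and br+ c+ h+, are the double crossovers. Comparing them with the parentals, only the h allele has switched, so h is the middle locus and the order is br – h – c.

h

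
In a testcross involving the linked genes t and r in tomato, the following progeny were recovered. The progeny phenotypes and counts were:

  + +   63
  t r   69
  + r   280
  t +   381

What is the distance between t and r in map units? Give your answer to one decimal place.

The two most frequent classes, + r (280) and t + (381), are the parental types, so the F1 was + r / t +.
The recombinant classes are + + and t r: 63 + 69 = 132.
Recombination frequency = 132/793 = 0.1665 ≈ 16.6%, i.e. 16.6 map units.

16.6 map units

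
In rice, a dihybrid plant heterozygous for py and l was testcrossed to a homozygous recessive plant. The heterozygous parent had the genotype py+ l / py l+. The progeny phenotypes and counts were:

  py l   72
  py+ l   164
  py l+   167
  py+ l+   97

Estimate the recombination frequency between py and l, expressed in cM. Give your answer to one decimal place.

The recombinant classes are py+ l+ and py l: 97 + 72 = 169.
Recombination frequency = 169/500 = 0.3380 ≈ 33.8%, i.e. 33.8 cM.

33.8 cM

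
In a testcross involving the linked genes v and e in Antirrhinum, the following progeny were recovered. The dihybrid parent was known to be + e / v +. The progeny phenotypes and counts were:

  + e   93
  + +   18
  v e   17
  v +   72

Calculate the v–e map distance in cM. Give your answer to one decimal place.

17.5 cM

The recombinant classes are + + and v e: 18 + 17 = 35.
Recombination frequency = 35/200 = 0.1750 ≈ 17.5%, i.e. 17.5 cM.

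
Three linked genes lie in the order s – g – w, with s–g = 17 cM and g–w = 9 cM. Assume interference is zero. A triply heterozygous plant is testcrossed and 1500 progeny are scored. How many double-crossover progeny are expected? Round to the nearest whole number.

23

Map distances give recombination frequencies of 0.170 and 0.090 for the two intervals.
With no interference, expected double-crossover frequency = 0.170 × 0.090 = 0.01530.
Expected number = 0.01530 × 1500 = 22.95 ≈ 23.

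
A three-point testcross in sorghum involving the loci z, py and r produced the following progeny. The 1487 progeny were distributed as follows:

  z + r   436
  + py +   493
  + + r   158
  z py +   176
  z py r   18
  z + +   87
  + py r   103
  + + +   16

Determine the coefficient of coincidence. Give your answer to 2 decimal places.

0.61

The two most frequent reciprocal classes, z + r and + py +, are the parental types, so the F1 was z + r / + py +.
The two rarest classes, z py r and + + +, are the double crossovers. Comparing them with the parentals, only the py allele has switched, so py is the middle locus and the order is z – py – r.
z–py: (334 + 34)/1487 = 0.2475; py–r: (190 + 34)/1487 = 0.1506.
Expected DCO frequency = 0.2475 × 0.1506 ≈ 0.03727; observed = 34/1487 ≈ 0.02286.
Coefficient of coincidence = 0.02286/0.03727 ≈ 0.61.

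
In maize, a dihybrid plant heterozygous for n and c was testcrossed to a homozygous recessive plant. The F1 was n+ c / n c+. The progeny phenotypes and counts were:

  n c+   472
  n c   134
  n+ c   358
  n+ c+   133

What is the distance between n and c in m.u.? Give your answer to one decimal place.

24.3 m.u.

The recombinant classes are n+ c+ and n c: 133 + 134 = 267.
Recombination frequency = 267/1097 = 0.2434 ≈ 24.3%, i.e. 24.3 m.u.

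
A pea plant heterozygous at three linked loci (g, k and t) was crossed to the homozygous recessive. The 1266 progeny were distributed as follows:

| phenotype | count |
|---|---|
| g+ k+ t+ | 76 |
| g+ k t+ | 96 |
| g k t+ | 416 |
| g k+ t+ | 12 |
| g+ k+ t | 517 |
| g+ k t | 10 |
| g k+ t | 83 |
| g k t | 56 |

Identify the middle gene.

The two most frequent reciprocal classes, g k t+ and g+ k+ t, are the parental types, so the F1 was g k t+ / g+ k+ t.
The two rarest classes, g k+ t+ and g+ k t, are the double crossovers. Comparing them with the parentals, only the k allele has switched, so k is the middle locus and the order is t – k – g.

k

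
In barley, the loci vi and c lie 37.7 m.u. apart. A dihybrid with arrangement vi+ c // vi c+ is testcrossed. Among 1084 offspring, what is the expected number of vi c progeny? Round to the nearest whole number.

A map distance of 37.7 m.u. corresponds to a recombination frequency of 0.377.
The F1 is vi+ c / vi c+, so vi c is a recombinant gamete class with expected frequency r/2 = 0.377/2 = 0.1885.
Expected number = 0.1885 × 1084 = 204.33 ≈ 204.

204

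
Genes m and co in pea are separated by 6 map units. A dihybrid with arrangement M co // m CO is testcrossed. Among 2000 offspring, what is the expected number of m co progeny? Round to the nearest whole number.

A map distance of 6 map units corresponds to a recombination frequency of 0.060.
The F1 is M co / m CO, so m co is a recombinant gamete class with expected frequency r/2 = 0.060/2 = 0.0300.
Expected number = 0.0300 × 2000 = 60.00 ≈ 60.

60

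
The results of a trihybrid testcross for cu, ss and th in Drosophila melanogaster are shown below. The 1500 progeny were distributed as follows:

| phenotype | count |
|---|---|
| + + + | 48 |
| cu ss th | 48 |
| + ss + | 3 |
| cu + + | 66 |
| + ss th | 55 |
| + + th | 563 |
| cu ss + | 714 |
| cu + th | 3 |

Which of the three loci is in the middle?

cu

The two most frequent reciprocal classes, + + th and cu ss +, are the parental types, so the F1 was + + th / cu ss +.
The two rarest classes, cu + th and + ss +, are the double crossovers. Comparing them with the parentals, only the cu allele has switched, so cu is the middle locus and the order is th – cu – ss.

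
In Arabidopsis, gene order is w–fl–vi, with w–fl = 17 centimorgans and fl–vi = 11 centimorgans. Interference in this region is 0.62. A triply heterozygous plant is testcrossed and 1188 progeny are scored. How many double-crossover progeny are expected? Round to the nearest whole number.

8

Map distances give recombination frequencies of 0.170 and 0.110 for the two intervals.
With interference 0.62 (so coincidence = 0.38), expected double-crossover frequency = 0.170 × 0.110 × 0.38 = 0.00711.
Expected number = 0.00711 × 1188 = 8.44 ≈ 8.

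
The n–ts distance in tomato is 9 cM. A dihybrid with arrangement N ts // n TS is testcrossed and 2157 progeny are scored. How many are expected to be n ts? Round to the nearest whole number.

A map distance of 9 cM corresponds to a recombination frequency of 0.090.
The F1 is N ts / n TS, so n ts is a recombinant gamete class with expected frequency r/2 = 0.090/2 = 0.0450.
Expected number = 0.0450 × 2157 = 97.06 ≈ 97.

97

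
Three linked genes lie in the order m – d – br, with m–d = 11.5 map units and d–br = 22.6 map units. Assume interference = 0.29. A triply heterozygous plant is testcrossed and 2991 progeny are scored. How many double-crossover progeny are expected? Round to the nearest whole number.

Map distances give recombination frequencies of 0.115 and 0.226 for the two intervals.
With interference 0.29 (so coincidence = 0.71), expected double-crossover frequency = 0.115 × 0.226 × 0.71 = 0.01845.
Expected number = 0.01845 × 2991 = 55.19 ≈ 55.

55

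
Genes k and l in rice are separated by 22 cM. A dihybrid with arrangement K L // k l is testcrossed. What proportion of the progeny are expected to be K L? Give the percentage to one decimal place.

A map distance of 22 cM corresponds to a recombination frequency of 0.220.
The F1 is K L / k l, so K L is a parental gamete class with expected frequency (1 − r)/2 = 0.780/2 = 0.3900.
That is 0.3900 = 39.0% of the progeny.

39.0%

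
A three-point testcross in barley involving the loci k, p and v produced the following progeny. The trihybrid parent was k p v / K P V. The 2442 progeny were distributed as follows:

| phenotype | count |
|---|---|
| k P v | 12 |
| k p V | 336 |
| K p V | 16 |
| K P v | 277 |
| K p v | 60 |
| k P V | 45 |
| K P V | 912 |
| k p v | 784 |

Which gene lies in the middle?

p

The two rarest classes, k P v and K p V, are the double crossovers. Comparing them with the parentals, only the p allele has switched, so p is the middle locus and the order is v – p – k.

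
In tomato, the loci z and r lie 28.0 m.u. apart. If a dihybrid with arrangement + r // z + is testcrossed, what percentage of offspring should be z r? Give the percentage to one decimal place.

A map distance of 28.0 m.u. corresponds to a recombination frequency of 0.280.
The F1 is + r / z +, so z r is a recombinant gamete class with expected frequency r/2 = 0.280/2 = 0.1400.
That is 0.1400 = 14.0% of the progeny.

14.0%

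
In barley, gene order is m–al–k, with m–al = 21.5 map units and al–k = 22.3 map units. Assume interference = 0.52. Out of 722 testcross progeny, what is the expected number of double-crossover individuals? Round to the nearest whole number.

Map distances give recombination frequencies of 0.215 and 0.223 for the two intervals.
With interference 0.52 (so coincidence = 0.48), expected double-crossover frequency = 0.215 × 0.223 × 0.48 = 0.02301.
Expected number = 0.02301 × 722 = 16.62 ≈ 17.

17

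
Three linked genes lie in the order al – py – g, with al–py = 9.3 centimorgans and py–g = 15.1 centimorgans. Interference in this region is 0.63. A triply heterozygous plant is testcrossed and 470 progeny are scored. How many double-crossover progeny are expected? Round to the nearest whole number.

2

Map distances give recombination frequencies of 0.093 and 0.151 for the two intervals.
With interference 0.63 (so coincidence = 0.37), expected double-crossover frequency = 0.093 × 0.151 × 0.37 = 0.00520.
Expected number = 0.00520 × 470 = 2.44 ≈ 2.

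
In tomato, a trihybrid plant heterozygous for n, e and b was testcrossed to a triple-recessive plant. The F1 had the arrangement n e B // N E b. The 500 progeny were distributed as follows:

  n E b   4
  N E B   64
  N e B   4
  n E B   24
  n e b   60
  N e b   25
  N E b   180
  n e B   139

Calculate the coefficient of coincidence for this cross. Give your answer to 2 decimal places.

0.53

The two rarest classes, N e B and n E b, are the double crossovers. Comparing them with the parentals, only the n allele has switched, so n is the middle locus and the order is e – n – b.
e–n: (49 + 8)/500 = 0.1140; n–b: (124 + 8)/500 = 0.2640.
Expected DCO frequency = 0.1140 × 0.2640 ≈ 0.03010; observed = 8/500 ≈ 0.01600.
Coefficient of coincidence = 0.01600/0.03010 ≈ 0.53.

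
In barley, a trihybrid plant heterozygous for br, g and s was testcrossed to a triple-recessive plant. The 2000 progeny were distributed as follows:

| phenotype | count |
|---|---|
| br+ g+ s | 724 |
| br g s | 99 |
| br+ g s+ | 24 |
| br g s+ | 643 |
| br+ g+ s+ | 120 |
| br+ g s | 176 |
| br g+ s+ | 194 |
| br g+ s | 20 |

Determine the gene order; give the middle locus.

br

The two most frequent reciprocal classes, br+ g+ s and br g s+, are the parental types, so the F1 was br+ g+ s / br g s+.
The two rarest classes, br g+ s and br+ g s+, are the double crossovers. Comparing them with the parentals, only the br allele has switched, so br is the middle locus and the order is g – br – s.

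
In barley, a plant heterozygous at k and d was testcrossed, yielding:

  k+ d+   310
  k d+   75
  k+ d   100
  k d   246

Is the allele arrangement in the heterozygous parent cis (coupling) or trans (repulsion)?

cis

The two most frequent classes are k+ d+ (310) and k d (246); these are the parental (non-recombinant) types.
So the F1 carried k+ d+ on one chromosome and k d on the other — the recessive alleles are on the same chromosome (cis / coupling).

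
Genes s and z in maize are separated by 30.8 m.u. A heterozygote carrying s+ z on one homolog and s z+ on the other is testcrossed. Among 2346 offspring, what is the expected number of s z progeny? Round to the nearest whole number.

361

A map distance of 30.8 m.u. corresponds to a recombination frequency of 0.308.
The F1 is s+ z / s z+, so s z is a recombinant gamete class with expected frequency r/2 = 0.308/2 = 0.1540.
Expected number = 0.1540 × 2346 = 361.28 ≈ 361.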